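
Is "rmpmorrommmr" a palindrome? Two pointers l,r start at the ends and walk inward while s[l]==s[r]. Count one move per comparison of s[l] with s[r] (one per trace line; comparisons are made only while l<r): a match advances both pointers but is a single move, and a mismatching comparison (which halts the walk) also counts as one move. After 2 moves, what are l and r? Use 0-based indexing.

l=2, r=9

l=0 r=11: 'r'=='r', l++,r--
l=1 r=10: 'm'=='m', l++,r--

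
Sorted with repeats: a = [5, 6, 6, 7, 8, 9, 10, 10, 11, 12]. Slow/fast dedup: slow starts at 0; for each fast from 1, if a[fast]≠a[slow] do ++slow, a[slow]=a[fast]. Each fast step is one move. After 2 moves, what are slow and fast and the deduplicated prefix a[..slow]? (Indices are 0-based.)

slow=0 fast=1: a[fast]=6≠a[slow]=5 write a[1]=6, slow++,fast++
slow=1 fast=2: a[fast]=6=a[slow] dup, fast++

slow=1, fast=3, prefix=[5, 6]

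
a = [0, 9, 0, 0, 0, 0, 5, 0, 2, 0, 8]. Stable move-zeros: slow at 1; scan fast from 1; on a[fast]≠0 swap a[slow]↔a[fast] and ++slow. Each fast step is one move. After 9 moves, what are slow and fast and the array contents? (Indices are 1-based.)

slow=4, fast=10, a=[9, 5, 2, 0, 0, 0, 0, 0, 0, 0, 8]

slow=1 fast=1: a[fast]=0, fast++
slow=1 fast=2: a[fast]=9≠0 swap→a[1]=9, slow++,fast++
slow=2 fast=3: a[fast]=0, fast++
slow=2 fast=4: a[fast]=0, fast++
slow=2 fast=5: a[fast]=0, fast++
slow=2 fast=6: a[fast]=0, fast++
slow=2 fast=7: a[fast]=5≠0 swap→a[2]=5, slow++,fast++
slow=3 fast=8: a[fast]=0, fast++
slow=3 fast=9: a[fast]=2≠0 swap→a[3]=2, slow++,fast++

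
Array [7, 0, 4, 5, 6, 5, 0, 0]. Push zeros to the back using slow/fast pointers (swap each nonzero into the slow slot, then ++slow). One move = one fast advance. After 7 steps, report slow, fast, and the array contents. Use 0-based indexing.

slow=5, fast=7, a=[7, 4, 5, 6, 5, 0, 0, 0]

slow=0 fast=0: a[fast]=7≠0 swap→a[0]=7, slow++,fast++
slow=1 fast=1: a[fast]=0, fast++
slow=1 fast=2: a[fast]=4≠0 swap→a[1]=4, slow++,fast++
slow=2 fast=3: a[fast]=5≠0 swap→a[2]=5, slow++,fast++
slow=3 fast=4: a[fast]=6≠0 swap→a[3]=6, slow++,fast++
slow=4 fast=5: a[fast]=5≠0 swap→a[4]=5, slow++,fast++
slow=5 fast=6: a[fast]=0, fast++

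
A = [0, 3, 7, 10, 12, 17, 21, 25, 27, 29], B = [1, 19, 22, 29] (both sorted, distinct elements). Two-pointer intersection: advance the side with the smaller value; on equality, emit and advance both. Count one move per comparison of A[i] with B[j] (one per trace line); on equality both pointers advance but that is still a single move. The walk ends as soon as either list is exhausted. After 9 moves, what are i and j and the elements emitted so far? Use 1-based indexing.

[i=1,j=1] 0<1 → i++
[i=2,j=1] 3>1 → j++
[i=2,j=2] 3<19 → i++
[i=3,j=2] 7<19 → i++
[i=4,j=2] 10<19 → i++
[i=5,j=2] 12<19 → i++
[i=6,j=2] 17<19 → i++
[i=7,j=2] 21>19 → j++
[i=7,j=3] 21<22 → i++

i=8, j=3, emitted=[]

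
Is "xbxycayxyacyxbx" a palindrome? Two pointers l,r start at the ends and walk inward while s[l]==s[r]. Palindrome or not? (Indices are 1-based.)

[1,15] 'x'=='x' → l++,r--
[2,14] 'b'=='b' → l++,r--
[3,13] 'x'=='x' → l++,r--
[4,12] 'y'=='y' → l++,r--
[5,11] 'c'=='c' → l++,r--
[6,10] 'a'=='a' → l++,r--
[7,9] 'y'=='y' → l++,r--

palindrome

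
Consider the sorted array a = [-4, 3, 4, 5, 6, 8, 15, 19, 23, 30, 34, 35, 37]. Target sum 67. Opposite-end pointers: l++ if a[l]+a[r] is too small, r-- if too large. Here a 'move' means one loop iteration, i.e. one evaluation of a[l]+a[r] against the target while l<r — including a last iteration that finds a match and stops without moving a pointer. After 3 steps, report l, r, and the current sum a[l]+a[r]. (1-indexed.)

l=4, r=13, sum=42

[1,13] -4+37=33 <67 → l++
[2,13] 3+37=40 <67 → l++
[3,13] 4+37=41 <67 → l++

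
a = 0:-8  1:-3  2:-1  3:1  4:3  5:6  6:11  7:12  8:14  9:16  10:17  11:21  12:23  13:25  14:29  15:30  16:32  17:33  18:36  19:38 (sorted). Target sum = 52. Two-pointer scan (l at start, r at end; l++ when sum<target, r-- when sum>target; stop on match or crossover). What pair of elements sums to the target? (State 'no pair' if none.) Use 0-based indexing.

(14, 38)

[0,19] -8+38=30 <52 → l++
[1,19] -3+38=35 <52 → l++
[2,19] -1+38=37 <52 → l++
[3,19] 1+38=39 <52 → l++
[4,19] 3+38=41 <52 → l++
[5,19] 6+38=44 <52 → l++
[6,19] 11+38=49 <52 → l++
[7,19] 12+38=50 <52 → l++
[8,19] 14+38=52 → found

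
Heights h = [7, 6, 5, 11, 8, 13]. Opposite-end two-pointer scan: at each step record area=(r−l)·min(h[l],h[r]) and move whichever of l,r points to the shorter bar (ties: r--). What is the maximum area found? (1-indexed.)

l=1 r=6: min(7,13)*5=35 best=35 *, l++
l=2 r=6: min(6,13)*4=24 best=35, l++
l=3 r=6: min(5,13)*3=15 best=35, l++
l=4 r=6: min(11,13)*2=22 best=35, l++
l=5 r=6: min(8,13)*1=8 best=35, l++

max area = 35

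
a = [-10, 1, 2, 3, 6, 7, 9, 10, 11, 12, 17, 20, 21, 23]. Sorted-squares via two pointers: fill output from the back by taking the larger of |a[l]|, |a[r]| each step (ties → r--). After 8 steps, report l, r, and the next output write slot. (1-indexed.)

l=2, r=7, next write slot=6

[1,14] |-10|<=|23| out[14]=529 → r--
[1,13] |-10|<=|21| out[13]=441 → r--
[1,12] |-10|<=|20| out[12]=400 → r--
[1,11] |-10|<=|17| out[11]=289 → r--
[1,10] |-10|<=|12| out[10]=144 → r--
[1,9] |-10|<=|11| out[9]=121 → r--
[1,8] |-10|<=|10| out[8]=100 → r--
[1,7] |-10|>|9| out[7]=100 → l++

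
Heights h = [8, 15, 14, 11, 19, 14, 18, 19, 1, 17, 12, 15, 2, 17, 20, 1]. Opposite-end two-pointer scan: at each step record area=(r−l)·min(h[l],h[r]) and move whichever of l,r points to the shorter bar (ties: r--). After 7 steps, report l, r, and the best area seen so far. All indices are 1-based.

[1,16] min(8,1)*15=15 best=15 * → r--
[1,15] min(8,20)*14=112 best=112 * → l++
[2,15] min(15,20)*13=195 best=195 * → l++
[3,15] min(14,20)*12=168 best=195 → l++
[4,15] min(11,20)*11=121 best=195 → l++
[5,15] min(19,20)*10=190 best=195 → l++
[6,15] min(14,20)*9=126 best=195 → l++

l=7, r=15, best area=195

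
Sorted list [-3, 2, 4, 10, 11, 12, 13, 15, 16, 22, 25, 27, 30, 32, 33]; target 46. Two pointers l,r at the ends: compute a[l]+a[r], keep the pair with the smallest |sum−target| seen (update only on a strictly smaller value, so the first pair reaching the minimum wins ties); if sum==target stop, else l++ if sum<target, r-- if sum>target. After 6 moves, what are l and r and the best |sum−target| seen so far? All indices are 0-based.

l=0 r=14: -3+33=30 d=16 *, l++
l=1 r=14: 2+33=35 d=11 *, l++
l=2 r=14: 4+33=37 d=9 *, l++
l=3 r=14: 10+33=43 d=3 *, l++
l=4 r=14: 11+33=44 d=2 *, l++
l=5 r=14: 12+33=45 d=1 *, l++

l=6, r=14, best |Δ|=1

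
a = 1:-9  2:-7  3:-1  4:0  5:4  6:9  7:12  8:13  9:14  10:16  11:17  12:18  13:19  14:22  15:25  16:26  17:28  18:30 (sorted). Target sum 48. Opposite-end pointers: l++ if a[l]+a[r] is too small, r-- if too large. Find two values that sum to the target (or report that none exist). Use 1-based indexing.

(18, 30)

l=1 r=18: -9+30=21 <48, l++
l=2 r=18: -7+30=23 <48, l++
l=3 r=18: -1+30=29 <48, l++
l=4 r=18: 0+30=30 <48, l++
l=5 r=18: 4+30=34 <48, l++
l=6 r=18: 9+30=39 <48, l++
l=7 r=18: 12+30=42 <48, l++
l=8 r=18: 13+30=43 <48, l++
l=9 r=18: 14+30=44 <48, l++
l=10 r=18: 16+30=46 <48, l++
l=11 r=18: 17+30=47 <48, l++
l=12 r=18: 18+30=48, found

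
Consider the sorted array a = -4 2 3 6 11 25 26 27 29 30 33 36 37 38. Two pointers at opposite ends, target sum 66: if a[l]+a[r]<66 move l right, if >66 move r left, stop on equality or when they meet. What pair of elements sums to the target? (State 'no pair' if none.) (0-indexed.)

(29, 37)

[0,13] -4+38=34 <66 → l++
[1,13] 2+38=40 <66 → l++
[2,13] 3+38=41 <66 → l++
[3,13] 6+38=44 <66 → l++
[4,13] 11+38=49 <66 → l++
[5,13] 25+38=63 <66 → l++
[6,13] 26+38=64 <66 → l++
[7,13] 27+38=65 <66 → l++
[8,13] 29+38=67 >66 → r--
[8,12] 29+37=66 → found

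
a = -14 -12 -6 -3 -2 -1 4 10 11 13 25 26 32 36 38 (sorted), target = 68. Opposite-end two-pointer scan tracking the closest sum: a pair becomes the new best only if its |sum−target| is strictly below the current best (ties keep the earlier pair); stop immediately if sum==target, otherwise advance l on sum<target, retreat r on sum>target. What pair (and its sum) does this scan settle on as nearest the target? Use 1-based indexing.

pair (32, 36) with sum 68 (|Δ|=0)

l=1 r=15: -14+38=24 d=44 *, l++
l=2 r=15: -12+38=26 d=42 *, l++
l=3 r=15: -6+38=32 d=36 *, l++
l=4 r=15: -3+38=35 d=33 *, l++
l=5 r=15: -2+38=36 d=32 *, l++
l=6 r=15: -1+38=37 d=31 *, l++
l=7 r=15: 4+38=42 d=26 *, l++
l=8 r=15: 10+38=48 d=20 *, l++
l=9 r=15: 11+38=49 d=19 *, l++
l=10 r=15: 13+38=51 d=17 *, l++
l=11 r=15: 25+38=63 d=5 *, l++
l=12 r=15: 26+38=64 d=4 *, l++
l=13 r=15: 32+38=70 d=2 *, r--
l=13 r=14: 32+36=68 d=0 *, stop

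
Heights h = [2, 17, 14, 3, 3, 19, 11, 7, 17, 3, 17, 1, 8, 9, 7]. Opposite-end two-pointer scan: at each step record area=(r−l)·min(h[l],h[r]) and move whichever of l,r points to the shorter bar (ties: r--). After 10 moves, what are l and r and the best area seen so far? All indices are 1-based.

[1,15] min(2,7)*14=28 best=28 * → l++
[2,15] min(17,7)*13=91 best=91 * → r--
[2,14] min(17,9)*12=108 best=108 * → r--
[2,13] min(17,8)*11=88 best=108 → r--
[2,12] min(17,1)*10=10 best=108 → r--
[2,11] min(17,17)*9=153 best=153 * → r--
[2,10] min(17,3)*8=24 best=153 → r--
[2,9] min(17,17)*7=119 best=153 → r--
[2,8] min(17,7)*6=42 best=153 → r--
[2,7] min(17,11)*5=55 best=153 → r--

l=2, r=6, best area=153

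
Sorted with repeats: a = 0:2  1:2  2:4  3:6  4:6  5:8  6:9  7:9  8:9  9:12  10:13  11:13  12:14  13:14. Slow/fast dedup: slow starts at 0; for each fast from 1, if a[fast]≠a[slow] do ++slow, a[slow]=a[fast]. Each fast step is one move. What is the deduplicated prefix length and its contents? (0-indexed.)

slow=0 fast=1: a[fast]=2=a[slow] dup, fast++
slow=0 fast=2: a[fast]=4≠a[slow]=2 write a[1]=4, slow++,fast++
slow=1 fast=3: a[fast]=6≠a[slow]=4 write a[2]=6, slow++,fast++
slow=2 fast=4: a[fast]=6=a[slow] dup, fast++
slow=2 fast=5: a[fast]=8≠a[slow]=6 write a[3]=8, slow++,fast++
slow=3 fast=6: a[fast]=9≠a[slow]=8 write a[4]=9, slow++,fast++
slow=4 fast=7: a[fast]=9=a[slow] dup, fast++
slow=4 fast=8: a[fast]=9=a[slow] dup, fast++
slow=4 fast=9: a[fast]=12≠a[slow]=9 write a[5]=12, slow++,fast++
slow=5 fast=10: a[fast]=13≠a[slow]=12 write a[6]=13, slow++,fast++
slow=6 fast=11: a[fast]=13=a[slow] dup, fast++
slow=6 fast=12: a[fast]=14≠a[slow]=13 write a[7]=14, slow++,fast++
slow=7 fast=13: a[fast]=14=a[slow] dup, fast++

length 8; prefix = [2, 4, 6, 8, 9, 12, 13, 14]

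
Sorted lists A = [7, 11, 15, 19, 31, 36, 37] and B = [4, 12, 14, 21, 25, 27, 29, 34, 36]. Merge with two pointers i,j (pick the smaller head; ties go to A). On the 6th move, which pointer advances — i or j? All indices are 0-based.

[i=0,j=0] A[i]=7>B[j]=4 take 4 → j++
[i=0,j=1] A[i]=7<=B[j]=12 take 7 → i++
[i=1,j=1] A[i]=11<=B[j]=12 take 11 → i++
[i=2,j=1] A[i]=15>B[j]=12 take 12 → j++
[i=2,j=2] A[i]=15>B[j]=14 take 14 → j++
[i=2,j=3] A[i]=15<=B[j]=21 take 15 → i++

i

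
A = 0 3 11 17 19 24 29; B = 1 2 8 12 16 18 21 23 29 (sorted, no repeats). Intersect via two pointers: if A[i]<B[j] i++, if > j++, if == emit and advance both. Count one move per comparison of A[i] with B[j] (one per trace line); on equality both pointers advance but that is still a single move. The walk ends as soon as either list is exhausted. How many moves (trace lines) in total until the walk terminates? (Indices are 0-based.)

[i=0,j=0] 0<1 → i++
[i=1,j=0] 3>1 → j++
[i=1,j=1] 3>2 → j++
[i=1,j=2] 3<8 → i++
[i=2,j=2] 11>8 → j++
[i=2,j=3] 11<12 → i++
[i=3,j=3] 17>12 → j++
[i=3,j=4] 17>16 → j++
[i=3,j=5] 17<18 → i++
[i=4,j=5] 19>18 → j++
[i=4,j=6] 19<21 → i++
[i=5,j=6] 24>21 → j++
[i=5,j=7] 24>23 → j++
[i=5,j=8] 24<29 → i++
[i=6,j=8] 29==29 emit → i++,j++

15 moves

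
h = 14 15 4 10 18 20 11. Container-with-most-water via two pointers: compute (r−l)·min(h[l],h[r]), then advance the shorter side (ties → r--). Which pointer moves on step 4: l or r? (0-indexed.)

l

l=0 r=6: min(14,11)*6=66 best=66 *, r--
l=0 r=5: min(14,20)*5=70 best=70 *, l++
l=1 r=5: min(15,20)*4=60 best=70, l++
l=2 r=5: min(4,20)*3=12 best=70, l++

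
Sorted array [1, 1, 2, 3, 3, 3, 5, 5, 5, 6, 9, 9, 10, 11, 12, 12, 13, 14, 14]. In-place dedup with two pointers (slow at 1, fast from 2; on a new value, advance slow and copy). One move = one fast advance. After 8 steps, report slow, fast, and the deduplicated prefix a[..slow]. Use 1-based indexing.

(s=1,f=2) a[fast]=1=a[slow] dup → fast++
(s=1,f=3) a[fast]=2≠a[slow]=1 write a[2]=2 → slow++,fast++
(s=2,f=4) a[fast]=3≠a[slow]=2 write a[3]=3 → slow++,fast++
(s=3,f=5) a[fast]=3=a[slow] dup → fast++
(s=3,f=6) a[fast]=3=a[slow] dup → fast++
(s=3,f=7) a[fast]=5≠a[slow]=3 write a[4]=5 → slow++,fast++
(s=4,f=8) a[fast]=5=a[slow] dup → fast++
(s=4,f=9) a[fast]=5=a[slow] dup → fast++

slow=4, fast=10, prefix=[1, 2, 3, 5]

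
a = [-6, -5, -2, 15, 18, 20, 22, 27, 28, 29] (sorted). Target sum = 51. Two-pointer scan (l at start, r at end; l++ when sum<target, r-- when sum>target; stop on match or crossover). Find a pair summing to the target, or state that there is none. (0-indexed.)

(22, 29)

l=0 r=9: -6+29=23 <51, l++
l=1 r=9: -5+29=24 <51, l++
l=2 r=9: -2+29=27 <51, l++
l=3 r=9: 15+29=44 <51, l++
l=4 r=9: 18+29=47 <51, l++
l=5 r=9: 20+29=49 <51, l++
l=6 r=9: 22+29=51, found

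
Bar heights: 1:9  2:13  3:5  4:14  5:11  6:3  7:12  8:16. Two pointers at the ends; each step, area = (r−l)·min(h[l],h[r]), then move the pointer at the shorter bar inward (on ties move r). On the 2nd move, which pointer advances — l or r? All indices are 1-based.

l

[1,8] min(9,16)*7=63 best=63 * → l++
[2,8] min(13,16)*6=78 best=78 * → l++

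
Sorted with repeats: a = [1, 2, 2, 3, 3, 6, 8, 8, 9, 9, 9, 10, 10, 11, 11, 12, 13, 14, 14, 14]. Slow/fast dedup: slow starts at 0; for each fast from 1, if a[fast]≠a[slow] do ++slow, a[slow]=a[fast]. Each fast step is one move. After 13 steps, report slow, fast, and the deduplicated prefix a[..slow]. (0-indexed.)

slow=7, fast=14, prefix=[1, 2, 3, 6, 8, 9, 10, 11]

(s=0,f=1) a[fast]=2≠a[slow]=1 write a[1]=2 → slow++,fast++
(s=1,f=2) a[fast]=2=a[slow] dup → fast++
(s=1,f=3) a[fast]=3≠a[slow]=2 write a[2]=3 → slow++,fast++
(s=2,f=4) a[fast]=3=a[slow] dup → fast++
(s=2,f=5) a[fast]=6≠a[slow]=3 write a[3]=6 → slow++,fast++
(s=3,f=6) a[fast]=8≠a[slow]=6 write a[4]=8 → slow++,fast++
(s=4,f=7) a[fast]=8=a[slow] dup → fast++
(s=4,f=8) a[fast]=9≠a[slow]=8 write a[5]=9 → slow++,fast++
(s=5,f=9) a[fast]=9=a[slow] dup → fast++
(s=5,f=10) a[fast]=9=a[slow] dup → fast++
(s=5,f=11) a[fast]=10≠a[slow]=9 write a[6]=10 → slow++,fast++
(s=6,f=12) a[fast]=10=a[slow] dup → fast++
(s=6,f=13) a[fast]=11≠a[slow]=10 write a[7]=11 → slow++,fast++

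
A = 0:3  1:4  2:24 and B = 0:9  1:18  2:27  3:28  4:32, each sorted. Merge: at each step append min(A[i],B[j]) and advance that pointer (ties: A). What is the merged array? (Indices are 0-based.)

i=0 j=0: A[i]=3<=B[j]=9 take 3, i++
i=1 j=0: A[i]=4<=B[j]=9 take 4, i++
i=2 j=0: A[i]=24>B[j]=9 take 9, j++
i=2 j=1: A[i]=24>B[j]=18 take 18, j++
i=2 j=2: A[i]=24<=B[j]=27 take 24, i++
i=3 j=2: A done, take B[j]=27, j++
i=3 j=3: A done, take B[j]=28, j++
i=3 j=4: A done, take B[j]=32, j++

[3, 4, 9, 18, 24, 27, 28, 32]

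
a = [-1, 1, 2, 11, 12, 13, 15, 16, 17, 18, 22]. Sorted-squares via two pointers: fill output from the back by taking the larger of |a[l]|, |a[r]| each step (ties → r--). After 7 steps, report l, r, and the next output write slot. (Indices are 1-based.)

l=1, r=4, next write slot=4

[1,11] |-1|<=|22| out[11]=484 → r--
[1,10] |-1|<=|18| out[10]=324 → r--
[1,9] |-1|<=|17| out[9]=289 → r--
[1,8] |-1|<=|16| out[8]=256 → r--
[1,7] |-1|<=|15| out[7]=225 → r--
[1,6] |-1|<=|13| out[6]=169 → r--
[1,5] |-1|<=|12| out[5]=144 → r--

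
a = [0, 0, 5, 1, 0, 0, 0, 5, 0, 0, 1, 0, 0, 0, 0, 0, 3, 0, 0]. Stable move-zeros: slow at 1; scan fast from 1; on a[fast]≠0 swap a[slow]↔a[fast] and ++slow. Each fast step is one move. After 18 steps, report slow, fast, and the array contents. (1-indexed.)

(s=1,f=1) a[fast]=0 → fast++
(s=1,f=2) a[fast]=0 → fast++
(s=1,f=3) a[fast]=5≠0 swap→a[1]=5 → slow++,fast++
(s=2,f=4) a[fast]=1≠0 swap→a[2]=1 → slow++,fast++
(s=3,f=5) a[fast]=0 → fast++
(s=3,f=6) a[fast]=0 → fast++
(s=3,f=7) a[fast]=0 → fast++
(s=3,f=8) a[fast]=5≠0 swap→a[3]=5 → slow++,fast++
(s=4,f=9) a[fast]=0 → fast++
(s=4,f=10) a[fast]=0 → fast++
(s=4,f=11) a[fast]=1≠0 swap→a[4]=1 → slow++,fast++
(s=5,f=12) a[fast]=0 → fast++
(s=5,f=13) a[fast]=0 → fast++
(s=5,f=14) a[fast]=0 → fast++
(s=5,f=15) a[fast]=0 → fast++
(s=5,f=16) a[fast]=0 → fast++
(s=5,f=17) a[fast]=3≠0 swap→a[5]=3 → slow++,fast++
(s=6,f=18) a[fast]=0 → fast++

slow=6, fast=19, a=[5, 1, 5, 1, 3, 0, 0, 0, 0, 0, 0, 0, 0, 0, 0, 0, 0, 0, 0]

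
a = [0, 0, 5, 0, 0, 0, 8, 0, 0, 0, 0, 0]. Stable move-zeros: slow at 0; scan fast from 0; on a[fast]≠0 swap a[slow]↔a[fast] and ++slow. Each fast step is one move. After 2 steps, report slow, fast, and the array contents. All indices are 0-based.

slow=0, fast=2, a=[0, 0, 5, 0, 0, 0, 8, 0, 0, 0, 0, 0]

slow=0 fast=0: a[fast]=0, fast++
slow=0 fast=1: a[fast]=0, fast++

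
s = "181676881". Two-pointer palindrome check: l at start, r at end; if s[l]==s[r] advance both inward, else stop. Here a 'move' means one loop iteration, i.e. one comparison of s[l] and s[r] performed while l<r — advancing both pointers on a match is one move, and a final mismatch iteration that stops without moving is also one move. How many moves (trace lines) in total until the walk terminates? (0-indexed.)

l=0 r=8: '1'=='1', l++,r--
l=1 r=7: '8'=='8', l++,r--
l=2 r=6: '1'!='8', stop

3 moves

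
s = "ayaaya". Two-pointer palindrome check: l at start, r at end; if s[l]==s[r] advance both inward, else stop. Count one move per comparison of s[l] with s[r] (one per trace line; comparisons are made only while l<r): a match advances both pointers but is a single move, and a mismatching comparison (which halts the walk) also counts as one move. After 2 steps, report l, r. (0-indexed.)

l=2, r=3

[0,5] 'a'=='a' → l++,r--
[1,4] 'y'=='y' → l++,r--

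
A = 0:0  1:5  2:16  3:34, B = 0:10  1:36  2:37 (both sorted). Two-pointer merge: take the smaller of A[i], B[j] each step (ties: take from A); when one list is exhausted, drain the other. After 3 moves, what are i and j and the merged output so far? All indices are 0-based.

i=2, j=1, merged so far=[0, 5, 10]

[i=0,j=0] A[i]=0<=B[j]=10 take 0 → i++
[i=1,j=0] A[i]=5<=B[j]=10 take 5 → i++
[i=2,j=0] A[i]=16>B[j]=10 take 10 → j++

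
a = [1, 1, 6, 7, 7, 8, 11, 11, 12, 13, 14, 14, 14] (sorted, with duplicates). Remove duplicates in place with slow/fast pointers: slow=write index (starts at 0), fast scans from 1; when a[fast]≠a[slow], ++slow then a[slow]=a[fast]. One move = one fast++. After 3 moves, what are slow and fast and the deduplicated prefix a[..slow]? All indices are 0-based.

slow=2, fast=4, prefix=[1, 6, 7]

(s=0,f=1) a[fast]=1=a[slow] dup → fast++
(s=0,f=2) a[fast]=6≠a[slow]=1 write a[1]=6 → slow++,fast++
(s=1,f=3) a[fast]=7≠a[slow]=6 write a[2]=7 → slow++,fast++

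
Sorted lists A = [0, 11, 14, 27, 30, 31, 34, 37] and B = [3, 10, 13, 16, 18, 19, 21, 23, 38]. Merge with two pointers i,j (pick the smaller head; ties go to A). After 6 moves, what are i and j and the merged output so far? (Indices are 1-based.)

[i=1,j=1] A[i]=0<=B[j]=3 take 0 → i++
[i=2,j=1] A[i]=11>B[j]=3 take 3 → j++
[i=2,j=2] A[i]=11>B[j]=10 take 10 → j++
[i=2,j=3] A[i]=11<=B[j]=13 take 11 → i++
[i=3,j=3] A[i]=14>B[j]=13 take 13 → j++
[i=3,j=4] A[i]=14<=B[j]=16 take 14 → i++

i=4, j=4, merged so far=[0, 3, 10, 11, 13, 14]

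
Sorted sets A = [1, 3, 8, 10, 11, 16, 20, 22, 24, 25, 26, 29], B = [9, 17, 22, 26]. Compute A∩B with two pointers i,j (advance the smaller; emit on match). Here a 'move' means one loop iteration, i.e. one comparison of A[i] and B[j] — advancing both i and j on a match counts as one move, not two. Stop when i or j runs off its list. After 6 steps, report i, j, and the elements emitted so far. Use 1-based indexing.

[i=1,j=1] 1<9 → i++
[i=2,j=1] 3<9 → i++
[i=3,j=1] 8<9 → i++
[i=4,j=1] 10>9 → j++
[i=4,j=2] 10<17 → i++
[i=5,j=2] 11<17 → i++

i=6, j=2, emitted=[]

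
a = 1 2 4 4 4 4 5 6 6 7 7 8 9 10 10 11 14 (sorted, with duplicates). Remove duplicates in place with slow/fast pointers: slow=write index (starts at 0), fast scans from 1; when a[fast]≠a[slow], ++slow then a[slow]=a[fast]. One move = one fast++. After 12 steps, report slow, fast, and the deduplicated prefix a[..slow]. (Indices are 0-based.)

(s=0,f=1) a[fast]=2≠a[slow]=1 write a[1]=2 → slow++,fast++
(s=1,f=2) a[fast]=4≠a[slow]=2 write a[2]=4 → slow++,fast++
(s=2,f=3) a[fast]=4=a[slow] dup → fast++
(s=2,f=4) a[fast]=4=a[slow] dup → fast++
(s=2,f=5) a[fast]=4=a[slow] dup → fast++
(s=2,f=6) a[fast]=5≠a[slow]=4 write a[3]=5 → slow++,fast++
(s=3,f=7) a[fast]=6≠a[slow]=5 write a[4]=6 → slow++,fast++
(s=4,f=8) a[fast]=6=a[slow] dup → fast++
(s=4,f=9) a[fast]=7≠a[slow]=6 write a[5]=7 → slow++,fast++
(s=5,f=10) a[fast]=7=a[slow] dup → fast++
(s=5,f=11) a[fast]=8≠a[slow]=7 write a[6]=8 → slow++,fast++
(s=6,f=12) a[fast]=9≠a[slow]=8 write a[7]=9 → slow++,fast++

slow=7, fast=13, prefix=[1, 2, 4, 5, 6, 7, 8, 9]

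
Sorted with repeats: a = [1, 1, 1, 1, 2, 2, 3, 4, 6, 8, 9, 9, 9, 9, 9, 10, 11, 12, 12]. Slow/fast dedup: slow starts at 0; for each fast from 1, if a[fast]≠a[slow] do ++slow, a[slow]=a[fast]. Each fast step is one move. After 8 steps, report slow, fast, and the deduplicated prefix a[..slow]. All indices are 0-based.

slow=0 fast=1: a[fast]=1=a[slow] dup, fast++
slow=0 fast=2: a[fast]=1=a[slow] dup, fast++
slow=0 fast=3: a[fast]=1=a[slow] dup, fast++
slow=0 fast=4: a[fast]=2≠a[slow]=1 write a[1]=2, slow++,fast++
slow=1 fast=5: a[fast]=2=a[slow] dup, fast++
slow=1 fast=6: a[fast]=3≠a[slow]=2 write a[2]=3, slow++,fast++
slow=2 fast=7: a[fast]=4≠a[slow]=3 write a[3]=4, slow++,fast++
slow=3 fast=8: a[fast]=6≠a[slow]=4 write a[4]=6, slow++,fast++

slow=4, fast=9, prefix=[1, 2, 3, 4, 6]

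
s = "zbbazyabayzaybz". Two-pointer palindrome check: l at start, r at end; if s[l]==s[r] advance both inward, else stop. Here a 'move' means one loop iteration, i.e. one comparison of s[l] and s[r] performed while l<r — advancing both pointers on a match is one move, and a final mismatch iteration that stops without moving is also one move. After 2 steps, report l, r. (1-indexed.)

[1,15] 'z'=='z' → l++,r--
[2,14] 'b'=='b' → l++,r--

l=3, r=13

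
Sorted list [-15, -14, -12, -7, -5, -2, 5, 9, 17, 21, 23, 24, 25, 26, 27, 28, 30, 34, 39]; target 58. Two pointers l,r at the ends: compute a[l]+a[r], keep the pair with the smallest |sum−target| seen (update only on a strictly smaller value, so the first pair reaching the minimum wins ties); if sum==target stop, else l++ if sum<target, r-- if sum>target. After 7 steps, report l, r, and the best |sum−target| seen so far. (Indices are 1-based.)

l=8, r=19, best |Δ|=14

l=1 r=19: -15+39=24 d=34 *, l++
l=2 r=19: -14+39=25 d=33 *, l++
l=3 r=19: -12+39=27 d=31 *, l++
l=4 r=19: -7+39=32 d=26 *, l++
l=5 r=19: -5+39=34 d=24 *, l++
l=6 r=19: -2+39=37 d=21 *, l++
l=7 r=19: 5+39=44 d=14 *, l++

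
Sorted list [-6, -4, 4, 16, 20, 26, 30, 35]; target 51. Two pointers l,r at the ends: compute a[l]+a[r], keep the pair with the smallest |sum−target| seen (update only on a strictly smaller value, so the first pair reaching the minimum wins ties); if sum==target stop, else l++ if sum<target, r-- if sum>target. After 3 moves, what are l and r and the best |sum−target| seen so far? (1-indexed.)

l=4, r=8, best |Δ|=12

[1,8] -6+35=29 d=22 * → l++
[2,8] -4+35=31 d=20 * → l++
[3,8] 4+35=39 d=12 * → l++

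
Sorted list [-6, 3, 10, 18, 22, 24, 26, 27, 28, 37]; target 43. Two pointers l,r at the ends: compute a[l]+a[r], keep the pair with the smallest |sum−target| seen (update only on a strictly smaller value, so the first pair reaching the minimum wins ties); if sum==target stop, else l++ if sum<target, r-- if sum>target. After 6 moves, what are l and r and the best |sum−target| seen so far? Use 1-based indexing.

l=1 r=10: -6+37=31 d=12 *, l++
l=2 r=10: 3+37=40 d=3 *, l++
l=3 r=10: 10+37=47 d=4, r--
l=3 r=9: 10+28=38 d=5, l++
l=4 r=9: 18+28=46 d=3, r--
l=4 r=8: 18+27=45 d=2 *, r--

l=4, r=7, best |Δ|=2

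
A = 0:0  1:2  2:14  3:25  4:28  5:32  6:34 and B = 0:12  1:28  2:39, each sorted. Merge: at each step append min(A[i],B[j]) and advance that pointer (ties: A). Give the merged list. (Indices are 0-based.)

i=0 j=0: A[i]=0<=B[j]=12 take 0, i++
i=1 j=0: A[i]=2<=B[j]=12 take 2, i++
i=2 j=0: A[i]=14>B[j]=12 take 12, j++
i=2 j=1: A[i]=14<=B[j]=28 take 14, i++
i=3 j=1: A[i]=25<=B[j]=28 take 25, i++
i=4 j=1: A[i]=28<=B[j]=28 take 28, i++
i=5 j=1: A[i]=32>B[j]=28 take 28, j++
i=5 j=2: A[i]=32<=B[j]=39 take 32, i++
i=6 j=2: A[i]=34<=B[j]=39 take 34, i++
i=7 j=2: A done, take B[j]=39, j++

[0, 2, 12, 14, 25, 28, 28, 32, 34, 39]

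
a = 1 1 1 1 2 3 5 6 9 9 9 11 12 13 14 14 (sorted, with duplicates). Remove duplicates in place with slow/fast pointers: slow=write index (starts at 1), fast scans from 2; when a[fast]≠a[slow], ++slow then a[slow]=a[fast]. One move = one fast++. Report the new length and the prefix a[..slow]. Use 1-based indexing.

(s=1,f=2) a[fast]=1=a[slow] dup → fast++
(s=1,f=3) a[fast]=1=a[slow] dup → fast++
(s=1,f=4) a[fast]=1=a[slow] dup → fast++
(s=1,f=5) a[fast]=2≠a[slow]=1 write a[2]=2 → slow++,fast++
(s=2,f=6) a[fast]=3≠a[slow]=2 write a[3]=3 → slow++,fast++
(s=3,f=7) a[fast]=5≠a[slow]=3 write a[4]=5 → slow++,fast++
(s=4,f=8) a[fast]=6≠a[slow]=5 write a[5]=6 → slow++,fast++
(s=5,f=9) a[fast]=9≠a[slow]=6 write a[6]=9 → slow++,fast++
(s=6,f=10) a[fast]=9=a[slow] dup → fast++
(s=6,f=11) a[fast]=9=a[slow] dup → fast++
(s=6,f=12) a[fast]=11≠a[slow]=9 write a[7]=11 → slow++,fast++
(s=7,f=13) a[fast]=12≠a[slow]=11 write a[8]=12 → slow++,fast++
(s=8,f=14) a[fast]=13≠a[slow]=12 write a[9]=13 → slow++,fast++
(s=9,f=15) a[fast]=14≠a[slow]=13 write a[10]=14 → slow++,fast++
(s=10,f=16) a[fast]=14=a[slow] dup → fast++

length 10; prefix = [1, 2, 3, 5, 6, 9, 11, 12, 13, 14]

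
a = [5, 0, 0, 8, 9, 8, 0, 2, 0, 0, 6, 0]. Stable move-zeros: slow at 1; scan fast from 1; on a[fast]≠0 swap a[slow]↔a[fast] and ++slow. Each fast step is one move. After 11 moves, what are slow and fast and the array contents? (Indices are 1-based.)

slow=7, fast=12, a=[5, 8, 9, 8, 2, 6, 0, 0, 0, 0, 0, 0]

(s=1,f=1) a[fast]=5≠0 swap→a[1]=5 → slow++,fast++
(s=2,f=2) a[fast]=0 → fast++
(s=2,f=3) a[fast]=0 → fast++
(s=2,f=4) a[fast]=8≠0 swap→a[2]=8 → slow++,fast++
(s=3,f=5) a[fast]=9≠0 swap→a[3]=9 → slow++,fast++
(s=4,f=6) a[fast]=8≠0 swap→a[4]=8 → slow++,fast++
(s=5,f=7) a[fast]=0 → fast++
(s=5,f=8) a[fast]=2≠0 swap→a[5]=2 → slow++,fast++
(s=6,f=9) a[fast]=0 → fast++
(s=6,f=10) a[fast]=0 → fast++
(s=6,f=11) a[fast]=6≠0 swap→a[6]=6 → slow++,fast++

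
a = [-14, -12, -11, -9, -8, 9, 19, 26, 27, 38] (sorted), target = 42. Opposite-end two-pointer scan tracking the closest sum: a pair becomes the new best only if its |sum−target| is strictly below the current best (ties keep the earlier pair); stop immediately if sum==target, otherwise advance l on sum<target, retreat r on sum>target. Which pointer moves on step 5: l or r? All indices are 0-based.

l

[0,9] -14+38=24 d=18 * → l++
[1,9] -12+38=26 d=16 * → l++
[2,9] -11+38=27 d=15 * → l++
[3,9] -9+38=29 d=13 * → l++
[4,9] -8+38=30 d=12 * → l++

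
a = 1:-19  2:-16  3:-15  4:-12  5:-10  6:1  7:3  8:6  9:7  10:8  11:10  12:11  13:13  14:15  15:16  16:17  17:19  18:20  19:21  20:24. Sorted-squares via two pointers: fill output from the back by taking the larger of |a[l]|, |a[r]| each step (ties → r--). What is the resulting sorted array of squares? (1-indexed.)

[1, 9, 36, 49, 64, 100, 100, 121, 144, 169, 225, 225, 256, 256, 289, 361, 361, 400, 441, 576]

l=1 r=20: |-19|<=|24| out[20]=576, r--
l=1 r=19: |-19|<=|21| out[19]=441, r--
l=1 r=18: |-19|<=|20| out[18]=400, r--
l=1 r=17: |-19|<=|19| out[17]=361, r--
l=1 r=16: |-19|>|17| out[16]=361, l++
l=2 r=16: |-16|<=|17| out[15]=289, r--
l=2 r=15: |-16|<=|16| out[14]=256, r--
l=2 r=14: |-16|>|15| out[13]=256, l++
l=3 r=14: |-15|<=|15| out[12]=225, r--
l=3 r=13: |-15|>|13| out[11]=225, l++
l=4 r=13: |-12|<=|13| out[10]=169, r--
l=4 r=12: |-12|>|11| out[9]=144, l++
l=5 r=12: |-10|<=|11| out[8]=121, r--
l=5 r=11: |-10|<=|10| out[7]=100, r--
l=5 r=10: |-10|>|8| out[6]=100, l++
l=6 r=10: |1|<=|8| out[5]=64, r--
l=6 r=9: |1|<=|7| out[4]=49, r--
l=6 r=8: |1|<=|6| out[3]=36, r--
l=6 r=7: |1|<=|3| out[2]=9, r--
l=6 r=6: |1|<=|1| out[1]=1, r--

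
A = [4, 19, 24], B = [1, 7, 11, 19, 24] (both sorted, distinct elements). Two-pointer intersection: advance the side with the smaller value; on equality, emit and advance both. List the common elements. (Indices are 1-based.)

i=1 j=1: 4>1, j++
i=1 j=2: 4<7, i++
i=2 j=2: 19>7, j++
i=2 j=3: 19>11, j++
i=2 j=4: 19==19 emit, i++,j++
i=3 j=5: 24==24 emit, i++,j++

intersection = [19, 24]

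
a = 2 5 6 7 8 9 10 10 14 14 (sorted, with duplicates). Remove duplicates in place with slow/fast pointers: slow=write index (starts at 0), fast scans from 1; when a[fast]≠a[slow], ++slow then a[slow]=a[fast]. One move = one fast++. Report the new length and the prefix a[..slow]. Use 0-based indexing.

slow=0 fast=1: a[fast]=5≠a[slow]=2 write a[1]=5, slow++,fast++
slow=1 fast=2: a[fast]=6≠a[slow]=5 write a[2]=6, slow++,fast++
slow=2 fast=3: a[fast]=7≠a[slow]=6 write a[3]=7, slow++,fast++
slow=3 fast=4: a[fast]=8≠a[slow]=7 write a[4]=8, slow++,fast++
slow=4 fast=5: a[fast]=9≠a[slow]=8 write a[5]=9, slow++,fast++
slow=5 fast=6: a[fast]=10≠a[slow]=9 write a[6]=10, slow++,fast++
slow=6 fast=7: a[fast]=10=a[slow] dup, fast++
slow=6 fast=8: a[fast]=14≠a[slow]=10 write a[7]=14, slow++,fast++
slow=7 fast=9: a[fast]=14=a[slow] dup, fast++

length 8; prefix = [2, 5, 6, 7, 8, 9, 10, 14]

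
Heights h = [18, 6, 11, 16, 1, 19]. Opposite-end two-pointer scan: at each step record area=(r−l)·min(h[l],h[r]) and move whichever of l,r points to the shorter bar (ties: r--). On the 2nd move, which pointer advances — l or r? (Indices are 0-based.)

[0,5] min(18,19)*5=90 best=90 * → l++
[1,5] min(6,19)*4=24 best=90 → l++

l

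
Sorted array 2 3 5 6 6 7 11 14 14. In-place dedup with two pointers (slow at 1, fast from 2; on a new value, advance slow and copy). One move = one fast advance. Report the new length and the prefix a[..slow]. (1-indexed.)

(s=1,f=2) a[fast]=3≠a[slow]=2 write a[2]=3 → slow++,fast++
(s=2,f=3) a[fast]=5≠a[slow]=3 write a[3]=5 → slow++,fast++
(s=3,f=4) a[fast]=6≠a[slow]=5 write a[4]=6 → slow++,fast++
(s=4,f=5) a[fast]=6=a[slow] dup → fast++
(s=4,f=6) a[fast]=7≠a[slow]=6 write a[5]=7 → slow++,fast++
(s=5,f=7) a[fast]=11≠a[slow]=7 write a[6]=11 → slow++,fast++
(s=6,f=8) a[fast]=14≠a[slow]=11 write a[7]=14 → slow++,fast++
(s=7,f=9) a[fast]=14=a[slow] dup → fast++

length 7; prefix = [2, 3, 5, 6, 7, 11, 14]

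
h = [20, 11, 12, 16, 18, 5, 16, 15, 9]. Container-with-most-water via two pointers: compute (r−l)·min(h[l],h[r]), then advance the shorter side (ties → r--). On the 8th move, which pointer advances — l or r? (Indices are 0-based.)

r

[0,8] min(20,9)*8=72 best=72 * → r--
[0,7] min(20,15)*7=105 best=105 * → r--
[0,6] min(20,16)*6=96 best=105 → r--
[0,5] min(20,5)*5=25 best=105 → r--
[0,4] min(20,18)*4=72 best=105 → r--
[0,3] min(20,16)*3=48 best=105 → r--
[0,2] min(20,12)*2=24 best=105 → r--
[0,1] min(20,11)*1=11 best=105 → r--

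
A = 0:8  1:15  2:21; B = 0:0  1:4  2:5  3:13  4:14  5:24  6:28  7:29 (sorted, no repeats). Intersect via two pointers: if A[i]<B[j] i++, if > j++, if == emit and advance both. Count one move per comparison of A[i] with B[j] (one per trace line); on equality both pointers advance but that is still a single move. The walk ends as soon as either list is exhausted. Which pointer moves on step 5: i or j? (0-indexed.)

j

[i=0,j=0] 8>0 → j++
[i=0,j=1] 8>4 → j++
[i=0,j=2] 8>5 → j++
[i=0,j=3] 8<13 → i++
[i=1,j=3] 15>13 → j++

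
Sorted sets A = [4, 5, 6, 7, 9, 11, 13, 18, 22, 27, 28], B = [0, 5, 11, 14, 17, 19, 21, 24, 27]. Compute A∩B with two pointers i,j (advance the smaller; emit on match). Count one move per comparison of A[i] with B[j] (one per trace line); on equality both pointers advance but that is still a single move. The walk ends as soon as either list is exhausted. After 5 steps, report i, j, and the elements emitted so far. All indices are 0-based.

i=4, j=2, emitted=[5]

[i=0,j=0] 4>0 → j++
[i=0,j=1] 4<5 → i++
[i=1,j=1] 5==5 emit → i++,j++
[i=2,j=2] 6<11 → i++
[i=3,j=2] 7<11 → i++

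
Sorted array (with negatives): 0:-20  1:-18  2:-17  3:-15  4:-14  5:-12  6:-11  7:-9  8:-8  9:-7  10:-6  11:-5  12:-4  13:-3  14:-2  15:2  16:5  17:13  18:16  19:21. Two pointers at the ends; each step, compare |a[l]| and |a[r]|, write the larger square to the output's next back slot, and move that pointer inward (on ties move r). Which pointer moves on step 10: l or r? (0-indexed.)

[0,19] |-20|<=|21| out[19]=441 → r--
[0,18] |-20|>|16| out[18]=400 → l++
[1,18] |-18|>|16| out[17]=324 → l++
[2,18] |-17|>|16| out[16]=289 → l++
[3,18] |-15|<=|16| out[15]=256 → r--
[3,17] |-15|>|13| out[14]=225 → l++
[4,17] |-14|>|13| out[13]=196 → l++
[5,17] |-12|<=|13| out[12]=169 → r--
[5,16] |-12|>|5| out[11]=144 → l++
[6,16] |-11|>|5| out[10]=121 → l++

l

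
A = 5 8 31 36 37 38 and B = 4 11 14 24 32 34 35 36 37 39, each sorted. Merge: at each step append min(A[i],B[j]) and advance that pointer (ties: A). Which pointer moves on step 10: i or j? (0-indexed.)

[i=0,j=0] A[i]=5>B[j]=4 take 4 → j++
[i=0,j=1] A[i]=5<=B[j]=11 take 5 → i++
[i=1,j=1] A[i]=8<=B[j]=11 take 8 → i++
[i=2,j=1] A[i]=31>B[j]=11 take 11 → j++
[i=2,j=2] A[i]=31>B[j]=14 take 14 → j++
[i=2,j=3] A[i]=31>B[j]=24 take 24 → j++
[i=2,j=4] A[i]=31<=B[j]=32 take 31 → i++
[i=3,j=4] A[i]=36>B[j]=32 take 32 → j++
[i=3,j=5] A[i]=36>B[j]=34 take 34 → j++
[i=3,j=6] A[i]=36>B[j]=35 take 35 → j++

j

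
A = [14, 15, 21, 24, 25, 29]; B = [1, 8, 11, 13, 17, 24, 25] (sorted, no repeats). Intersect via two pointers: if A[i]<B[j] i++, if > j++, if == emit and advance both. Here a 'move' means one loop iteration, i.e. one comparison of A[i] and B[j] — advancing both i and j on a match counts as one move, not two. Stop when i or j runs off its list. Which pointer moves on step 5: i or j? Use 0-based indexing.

i

[i=0,j=0] 14>1 → j++
[i=0,j=1] 14>8 → j++
[i=0,j=2] 14>11 → j++
[i=0,j=3] 14>13 → j++
[i=0,j=4] 14<17 → i++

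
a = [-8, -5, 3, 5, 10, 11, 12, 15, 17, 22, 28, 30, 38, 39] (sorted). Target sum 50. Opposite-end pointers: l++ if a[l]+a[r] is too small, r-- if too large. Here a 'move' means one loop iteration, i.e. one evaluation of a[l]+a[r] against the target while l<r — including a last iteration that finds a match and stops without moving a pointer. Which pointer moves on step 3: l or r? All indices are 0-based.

l

l=0 r=13: -8+39=31 <50, l++
l=1 r=13: -5+39=34 <50, l++
l=2 r=13: 3+39=42 <50, l++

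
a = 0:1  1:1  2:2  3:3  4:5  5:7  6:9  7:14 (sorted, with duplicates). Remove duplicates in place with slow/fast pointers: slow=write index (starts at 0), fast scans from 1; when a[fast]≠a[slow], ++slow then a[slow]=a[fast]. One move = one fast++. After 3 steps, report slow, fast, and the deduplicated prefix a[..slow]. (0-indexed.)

slow=0 fast=1: a[fast]=1=a[slow] dup, fast++
slow=0 fast=2: a[fast]=2≠a[slow]=1 write a[1]=2, slow++,fast++
slow=1 fast=3: a[fast]=3≠a[slow]=2 write a[2]=3, slow++,fast++

slow=2, fast=4, prefix=[1, 2, 3]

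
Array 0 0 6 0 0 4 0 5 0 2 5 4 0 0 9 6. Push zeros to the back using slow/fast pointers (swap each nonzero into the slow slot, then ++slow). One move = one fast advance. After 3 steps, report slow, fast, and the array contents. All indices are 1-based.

(s=1,f=1) a[fast]=0 → fast++
(s=1,f=2) a[fast]=0 → fast++
(s=1,f=3) a[fast]=6≠0 swap→a[1]=6 → slow++,fast++

slow=2, fast=4, a=[6, 0, 0, 0, 0, 4, 0, 5, 0, 2, 5, 4, 0, 0, 9, 6]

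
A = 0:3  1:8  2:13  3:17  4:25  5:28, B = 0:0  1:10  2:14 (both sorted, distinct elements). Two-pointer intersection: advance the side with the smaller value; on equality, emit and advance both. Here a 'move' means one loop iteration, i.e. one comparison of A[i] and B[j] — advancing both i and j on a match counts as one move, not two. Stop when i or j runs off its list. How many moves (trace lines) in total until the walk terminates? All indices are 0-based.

[i=0,j=0] 3>0 → j++
[i=0,j=1] 3<10 → i++
[i=1,j=1] 8<10 → i++
[i=2,j=1] 13>10 → j++
[i=2,j=2] 13<14 → i++
[i=3,j=2] 17>14 → j++

6 moves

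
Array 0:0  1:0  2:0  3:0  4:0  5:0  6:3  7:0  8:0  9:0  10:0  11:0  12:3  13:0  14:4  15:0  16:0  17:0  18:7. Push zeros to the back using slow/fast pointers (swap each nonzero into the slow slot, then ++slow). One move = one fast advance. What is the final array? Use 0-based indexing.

slow=0 fast=0: a[fast]=0, fast++
slow=0 fast=1: a[fast]=0, fast++
slow=0 fast=2: a[fast]=0, fast++
slow=0 fast=3: a[fast]=0, fast++
slow=0 fast=4: a[fast]=0, fast++
slow=0 fast=5: a[fast]=0, fast++
slow=0 fast=6: a[fast]=3≠0 swap→a[0]=3, slow++,fast++
slow=1 fast=7: a[fast]=0, fast++
slow=1 fast=8: a[fast]=0, fast++
slow=1 fast=9: a[fast]=0, fast++
slow=1 fast=10: a[fast]=0, fast++
slow=1 fast=11: a[fast]=0, fast++
slow=1 fast=12: a[fast]=3≠0 swap→a[1]=3, slow++,fast++
slow=2 fast=13: a[fast]=0, fast++
slow=2 fast=14: a[fast]=4≠0 swap→a[2]=4, slow++,fast++
slow=3 fast=15: a[fast]=0, fast++
slow=3 fast=16: a[fast]=0, fast++
slow=3 fast=17: a[fast]=0, fast++
slow=3 fast=18: a[fast]=7≠0 swap→a[3]=7, slow++,fast++

[3, 3, 4, 7, 0, 0, 0, 0, 0, 0, 0, 0, 0, 0, 0, 0, 0, 0, 0]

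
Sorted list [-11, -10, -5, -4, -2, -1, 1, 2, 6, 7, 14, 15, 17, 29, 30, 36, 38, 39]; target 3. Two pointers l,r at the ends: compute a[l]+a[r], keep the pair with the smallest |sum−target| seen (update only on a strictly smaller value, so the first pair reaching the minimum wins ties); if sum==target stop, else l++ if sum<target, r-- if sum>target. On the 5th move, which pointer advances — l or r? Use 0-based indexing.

[0,17] -11+39=28 d=25 * → r--
[0,16] -11+38=27 d=24 * → r--
[0,15] -11+36=25 d=22 * → r--
[0,14] -11+30=19 d=16 * → r--
[0,13] -11+29=18 d=15 * → r--

r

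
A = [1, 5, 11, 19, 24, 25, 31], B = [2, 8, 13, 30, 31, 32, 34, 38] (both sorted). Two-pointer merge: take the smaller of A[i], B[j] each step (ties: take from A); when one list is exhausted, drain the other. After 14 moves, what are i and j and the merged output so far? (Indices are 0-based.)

i=7, j=7, merged so far=[1, 2, 5, 8, 11, 13, 19, 24, 25, 30, 31, 31, 32, 34]

[i=0,j=0] A[i]=1<=B[j]=2 take 1 → i++
[i=1,j=0] A[i]=5>B[j]=2 take 2 → j++
[i=1,j=1] A[i]=5<=B[j]=8 take 5 → i++
[i=2,j=1] A[i]=11>B[j]=8 take 8 → j++
[i=2,j=2] A[i]=11<=B[j]=13 take 11 → i++
[i=3,j=2] A[i]=19>B[j]=13 take 13 → j++
[i=3,j=3] A[i]=19<=B[j]=30 take 19 → i++
[i=4,j=3] A[i]=24<=B[j]=30 take 24 → i++
[i=5,j=3] A[i]=25<=B[j]=30 take 25 → i++
[i=6,j=3] A[i]=31>B[j]=30 take 30 → j++
[i=6,j=4] A[i]=31<=B[j]=31 take 31 → i++
[i=7,j=4] A done, take B[j]=31 → j++
[i=7,j=5] A done, take B[j]=32 → j++
[i=7,j=6] A done, take B[j]=34 → j++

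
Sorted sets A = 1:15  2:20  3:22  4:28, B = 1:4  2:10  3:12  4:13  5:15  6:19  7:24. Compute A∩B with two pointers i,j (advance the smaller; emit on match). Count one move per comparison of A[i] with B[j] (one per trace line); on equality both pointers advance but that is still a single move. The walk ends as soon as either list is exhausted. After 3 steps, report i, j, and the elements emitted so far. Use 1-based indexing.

[i=1,j=1] 15>4 → j++
[i=1,j=2] 15>10 → j++
[i=1,j=3] 15>12 → j++

i=1, j=4, emitted=[]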